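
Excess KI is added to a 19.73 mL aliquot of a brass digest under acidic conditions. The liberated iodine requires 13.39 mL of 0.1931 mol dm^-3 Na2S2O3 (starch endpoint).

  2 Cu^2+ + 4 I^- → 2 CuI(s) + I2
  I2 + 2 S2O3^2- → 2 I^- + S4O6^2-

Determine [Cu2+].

0.1310 mol/L

n(S2O3^2-) = 0.01339 × 0.1931 = 2.586 × 10^-3 mol
n(I2) = n(S2O3^2-)/2 = 1.293 × 10^-3 mol
From the 2:1 ratio, n(Cu2+) in the aliquot = 2/1 × 1.293 × 10^-3 = 2.586 × 10^-3 mol
[Cu2+] = 2.586 × 10^-3 / 0.01973 = 0.1310 mol/L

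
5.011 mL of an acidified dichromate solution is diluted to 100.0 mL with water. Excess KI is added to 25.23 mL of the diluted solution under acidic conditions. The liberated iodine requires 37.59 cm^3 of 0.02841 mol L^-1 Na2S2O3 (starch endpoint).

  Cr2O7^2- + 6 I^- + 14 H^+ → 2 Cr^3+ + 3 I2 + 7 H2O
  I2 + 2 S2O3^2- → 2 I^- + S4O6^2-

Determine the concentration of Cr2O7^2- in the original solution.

n(S2O3^2-) = 0.03759 × 0.02841 = 1.068 × 10^-3 mol
n(I2) = n(S2O3^2-)/2 = 5.340 × 10^-4 mol
From the 1:3 ratio, n(Cr2O7^2-) in the aliquot = 1/3 × 5.340 × 10^-4 = 1.780 × 10^-4 mol
[Cr2O7^2-]_dilute = 1.780 × 10^-4 / 0.02523 = 0.007055 mol/L
[Cr2O7^2-]_original = 0.007055 × 100.0/5.011 = 0.1408 mol/L

0.1408 mol/L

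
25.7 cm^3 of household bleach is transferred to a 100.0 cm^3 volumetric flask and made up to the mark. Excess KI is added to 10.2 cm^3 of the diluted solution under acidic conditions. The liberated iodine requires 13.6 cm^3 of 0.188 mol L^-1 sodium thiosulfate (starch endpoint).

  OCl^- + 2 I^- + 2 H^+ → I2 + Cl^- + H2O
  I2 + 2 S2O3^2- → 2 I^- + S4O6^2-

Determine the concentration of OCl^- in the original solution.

0.488 mol/L

n(S2O3^2-) = 0.0136 × 0.188 = 2.56 × 10^-3 mol
n(I2) = n(S2O3^2-)/2 = 1.28 × 10^-3 mol
n(OCl^-) in the aliquot = 1.28 × 10^-3 mol (1:1 ratio)
[OCl^-]_dilute = 1.28 × 10^-3 / 0.0102 = 0.125 mol/L
[OCl^-]_original = 0.125 × 100.0/25.7 = 0.488 mol/L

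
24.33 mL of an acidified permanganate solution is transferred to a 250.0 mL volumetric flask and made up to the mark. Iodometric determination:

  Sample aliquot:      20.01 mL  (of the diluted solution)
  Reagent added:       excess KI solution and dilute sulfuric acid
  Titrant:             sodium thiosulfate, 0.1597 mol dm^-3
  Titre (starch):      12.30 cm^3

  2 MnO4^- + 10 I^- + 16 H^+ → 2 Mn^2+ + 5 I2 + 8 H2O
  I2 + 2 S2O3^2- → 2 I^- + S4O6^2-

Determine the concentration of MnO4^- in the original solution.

0.2017 mol/L

n(S2O3^2-) = 0.01230 × 0.1597 = 1.964 × 10^-3 mol
n(I2) = n(S2O3^2-)/2 = 9.822 × 10^-4 mol
From the 2:5 ratio, n(MnO4^-) in the aliquot = 2/5 × 9.822 × 10^-4 = 3.929 × 10^-4 mol
[MnO4^-]_dilute = 3.929 × 10^-4 / 0.02001 = 0.01963 mol/L
[MnO4^-]_original = 0.01963 × 250.0/24.33 = 0.2017 mol/L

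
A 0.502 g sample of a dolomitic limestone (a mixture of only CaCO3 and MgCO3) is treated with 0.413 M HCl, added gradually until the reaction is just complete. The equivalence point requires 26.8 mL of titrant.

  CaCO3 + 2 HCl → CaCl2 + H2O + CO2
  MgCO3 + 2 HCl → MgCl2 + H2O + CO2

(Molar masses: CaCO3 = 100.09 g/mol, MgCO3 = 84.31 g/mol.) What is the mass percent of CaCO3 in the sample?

n(HCl) = 0.0268 × 0.413 = 0.0111 mol
Let x = n(CaCO3), y = n(MgCO3).
Titrant: 2x + 2y = 0.0111;  mass: 100.09x + 84.31y = 0.502
Solving, x = 2.24 × 10^-3 mol, y = 3.29 × 10^-3 mol
mass of CaCO3 = 2.24 × 10^-3 × 100.09 = 0.225 g
% CaCO3 = 0.225 / 0.502 × 100 = 44.7 %

44.7 %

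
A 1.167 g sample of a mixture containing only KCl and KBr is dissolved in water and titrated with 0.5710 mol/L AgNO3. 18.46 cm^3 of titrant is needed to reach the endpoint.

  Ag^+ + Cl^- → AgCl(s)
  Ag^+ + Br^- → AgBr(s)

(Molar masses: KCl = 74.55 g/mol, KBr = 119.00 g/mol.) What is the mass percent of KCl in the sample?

12.55 %

n(AgNO3) = 0.01846 × 0.5710 = 0.01054 mol
Let x = n(KCl), y = n(KBr).
Titrant: 1x + 1y = 0.01054;  mass: 74.55x + 119.00y = 1.167
Solving, x = 1.965 × 10^-3 mol, y = 8.576 × 10^-3 mol
mass of KCl = 1.965 × 10^-3 × 74.55 = 0.1465 g
% KCl = 0.1465 / 1.167 × 100 = 12.55 %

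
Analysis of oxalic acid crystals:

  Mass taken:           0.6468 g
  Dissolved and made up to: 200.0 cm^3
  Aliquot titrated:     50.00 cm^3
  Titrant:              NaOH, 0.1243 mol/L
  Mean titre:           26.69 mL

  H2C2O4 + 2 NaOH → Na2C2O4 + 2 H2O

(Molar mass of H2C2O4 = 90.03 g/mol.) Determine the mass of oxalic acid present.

n(NaOH) per titration = 0.02669 × 0.1243 = 3.318 × 10^-3 mol
From the 1:2 ratio, n(H2C2O4) in each aliquot = 1/2 × 3.318 × 10^-3 = 1.659 × 10^-3 mol
n(H2C2O4) in the whole flask = 1.659 × 10^-3 × 200.0/50.00 = 6.635 × 10^-3 mol
mass of H2C2O4 = 6.635 × 10^-3 × 90.03 = 0.5974 g

0.5974 g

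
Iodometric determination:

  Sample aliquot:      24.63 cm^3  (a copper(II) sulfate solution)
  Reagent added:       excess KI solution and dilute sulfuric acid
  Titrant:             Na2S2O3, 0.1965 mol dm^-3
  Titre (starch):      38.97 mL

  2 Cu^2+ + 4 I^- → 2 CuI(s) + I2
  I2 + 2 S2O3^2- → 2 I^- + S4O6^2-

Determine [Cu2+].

n(S2O3^2-) = 0.03897 × 0.1965 = 7.658 × 10^-3 mol
n(I2) = n(S2O3^2-)/2 = 3.829 × 10^-3 mol
From the 2:1 ratio, n(Cu2+) in the aliquot = 2/1 × 3.829 × 10^-3 = 7.658 × 10^-3 mol
[Cu2+] = 7.658 × 10^-3 / 0.02463 = 0.3109 mol/L

0.3109 mol/L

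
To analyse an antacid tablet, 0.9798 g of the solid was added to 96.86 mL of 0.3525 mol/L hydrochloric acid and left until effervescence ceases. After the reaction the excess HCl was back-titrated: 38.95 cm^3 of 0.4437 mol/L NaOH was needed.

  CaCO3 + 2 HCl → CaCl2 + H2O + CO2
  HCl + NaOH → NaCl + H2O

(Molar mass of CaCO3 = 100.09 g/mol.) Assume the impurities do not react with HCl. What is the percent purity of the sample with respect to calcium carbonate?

86.12 %

n(HCl) added = 0.09686 × 0.3525 = 0.03414 mol
n(NaOH) used in back-titration = 0.03895 × 0.4437 = 0.01728 mol
n(HCl) left over = 0.01728 mol (1:1 ratio)
n(HCl) consumed by analyte = 0.03414 − 0.01728 = 0.01686 mol
From the 1:2 ratio, n(CaCO3) = 1/2 × 0.01686 = 8.431 × 10^-3 mol
mass of CaCO3 = 8.431 × 10^-3 × 100.09 = 0.8438 g
% CaCO3 = 0.8438 / 0.9798 × 100 = 86.12 %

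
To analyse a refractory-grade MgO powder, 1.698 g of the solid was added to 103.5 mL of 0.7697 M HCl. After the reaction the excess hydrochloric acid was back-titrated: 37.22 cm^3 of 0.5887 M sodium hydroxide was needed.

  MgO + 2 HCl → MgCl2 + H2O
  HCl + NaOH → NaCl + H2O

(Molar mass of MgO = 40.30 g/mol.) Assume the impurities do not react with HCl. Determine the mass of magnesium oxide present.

n(HCl) added = 0.1035 × 0.7697 = 0.07966 mol
n(NaOH) used in back-titration = 0.03722 × 0.5887 = 0.02191 mol
n(HCl) left over = 0.02191 mol (1:1 ratio)
n(HCl) consumed by analyte = 0.07966 − 0.02191 = 0.05775 mol
From the 1:2 ratio, n(MgO) = 1/2 × 0.05775 = 0.02888 mol
mass of MgO = 0.02888 × 40.30 = 1.164 g

1.164 g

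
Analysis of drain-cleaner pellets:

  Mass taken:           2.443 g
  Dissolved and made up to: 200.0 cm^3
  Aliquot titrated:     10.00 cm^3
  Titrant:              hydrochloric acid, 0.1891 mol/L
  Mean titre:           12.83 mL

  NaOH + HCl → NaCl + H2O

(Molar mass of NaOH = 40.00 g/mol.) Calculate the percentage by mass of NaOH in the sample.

n(HCl) per titration = 0.01283 × 0.1891 = 2.426 × 10^-3 mol
n(NaOH) in each aliquot = 2.426 × 10^-3 mol (1:1 ratio)
n(NaOH) in the whole flask = 2.426 × 10^-3 × 200.0/10.00 = 0.04852 mol
mass of NaOH = 0.04852 × 40.00 = 1.941 g
% NaOH = 1.941 / 2.443 × 100 = 79.45 %

79.45 %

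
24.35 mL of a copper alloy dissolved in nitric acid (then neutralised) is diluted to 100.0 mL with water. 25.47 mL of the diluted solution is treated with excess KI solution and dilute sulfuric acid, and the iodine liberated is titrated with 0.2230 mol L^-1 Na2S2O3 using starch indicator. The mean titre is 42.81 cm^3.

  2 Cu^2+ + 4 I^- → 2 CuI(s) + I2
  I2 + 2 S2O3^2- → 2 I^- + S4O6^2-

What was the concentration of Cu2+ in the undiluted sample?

1.539 mol/L

n(S2O3^2-) = 0.04281 × 0.2230 = 9.547 × 10^-3 mol
n(I2) = n(S2O3^2-)/2 = 4.773 × 10^-3 mol
From the 2:1 ratio, n(Cu2+) in the aliquot = 2/1 × 4.773 × 10^-3 = 9.547 × 10^-3 mol
[Cu2+]_dilute = 9.547 × 10^-3 / 0.02547 = 0.3748 mol/L
[Cu2+]_original = 0.3748 × 100.0/24.35 = 1.539 mol/L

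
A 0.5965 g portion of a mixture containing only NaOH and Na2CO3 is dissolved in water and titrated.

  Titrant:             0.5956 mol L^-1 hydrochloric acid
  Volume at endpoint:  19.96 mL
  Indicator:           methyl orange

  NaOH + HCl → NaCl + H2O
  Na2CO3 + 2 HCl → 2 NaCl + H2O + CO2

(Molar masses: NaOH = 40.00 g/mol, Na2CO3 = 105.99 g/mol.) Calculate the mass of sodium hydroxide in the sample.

n(HCl) = 0.01996 × 0.5956 = 0.01189 mol
Let x = n(NaOH), y = n(Na2CO3).
Titrant: 1x + 2y = 0.01189;  mass: 40.00x + 105.99y = 0.5965
Solving, x = 2.579 × 10^-3 mol, y = 4.655 × 10^-3 mol
mass of NaOH = 2.579 × 10^-3 × 40.00 = 0.1032 g

0.1032 g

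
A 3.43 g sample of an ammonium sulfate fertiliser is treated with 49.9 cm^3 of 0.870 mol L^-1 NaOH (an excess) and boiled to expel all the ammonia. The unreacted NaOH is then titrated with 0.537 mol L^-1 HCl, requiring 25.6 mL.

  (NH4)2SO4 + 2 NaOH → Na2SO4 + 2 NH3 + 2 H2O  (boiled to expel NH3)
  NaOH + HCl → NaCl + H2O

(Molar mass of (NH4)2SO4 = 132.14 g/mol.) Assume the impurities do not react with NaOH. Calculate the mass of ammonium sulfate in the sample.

n(NaOH) added = 0.0499 × 0.870 = 0.0434 mol
n(HCl) used in back-titration = 0.0256 × 0.537 = 0.0137 mol
n(NaOH) left over = 0.0137 mol (1:1 ratio)
n(NaOH) consumed by analyte = 0.0434 − 0.0137 = 0.0297 mol
From the 1:2 ratio, n((NH4)2SO4) = 1/2 × 0.0297 = 0.0148 mol
mass of (NH4)2SO4 = 0.0148 × 132.14 = 1.96 g

1.96 g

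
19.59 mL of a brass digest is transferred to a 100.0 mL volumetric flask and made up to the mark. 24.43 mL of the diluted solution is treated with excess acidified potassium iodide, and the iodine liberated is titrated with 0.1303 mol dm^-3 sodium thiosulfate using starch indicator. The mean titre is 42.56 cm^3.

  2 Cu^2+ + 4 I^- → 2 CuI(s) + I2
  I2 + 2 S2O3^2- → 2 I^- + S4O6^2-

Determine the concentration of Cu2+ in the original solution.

n(S2O3^2-) = 0.04256 × 0.1303 = 5.546 × 10^-3 mol
n(I2) = n(S2O3^2-)/2 = 2.773 × 10^-3 mol
From the 2:1 ratio, n(Cu2+) in the aliquot = 2/1 × 2.773 × 10^-3 = 5.546 × 10^-3 mol
[Cu2+]_dilute = 5.546 × 10^-3 / 0.02443 = 0.2270 mol/L
[Cu2+]_original = 0.2270 × 100.0/19.59 = 1.159 mol/L

1.159 mol/L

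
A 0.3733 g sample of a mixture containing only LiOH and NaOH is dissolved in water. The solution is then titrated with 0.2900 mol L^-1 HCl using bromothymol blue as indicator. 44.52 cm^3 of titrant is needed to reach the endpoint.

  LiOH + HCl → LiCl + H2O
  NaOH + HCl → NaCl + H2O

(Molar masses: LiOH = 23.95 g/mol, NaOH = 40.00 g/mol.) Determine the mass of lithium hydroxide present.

n(HCl) = 0.04452 × 0.2900 = 0.01291 mol
Let x = n(LiOH), y = n(NaOH).
Titrant: 1x + 1y = 0.01291;  mass: 23.95x + 40.00y = 0.3733
Solving, x = 8.918 × 10^-3 mol, y = 3.993 × 10^-3 mol
mass of LiOH = 8.918 × 10^-3 × 23.95 = 0.2136 g

0.2136 g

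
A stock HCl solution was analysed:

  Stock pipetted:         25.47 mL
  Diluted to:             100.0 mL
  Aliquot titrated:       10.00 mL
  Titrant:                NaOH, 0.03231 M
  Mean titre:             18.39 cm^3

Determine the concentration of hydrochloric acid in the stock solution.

HCl + NaOH → NaCl + H2O
n(NaOH) = 0.01839 × 0.03231 = 5.942 × 10^-4 mol
n(HCl) in the aliquot = 5.942 × 10^-4 mol (1:1 ratio)
[HCl]_dilute = 5.942 × 10^-4 / 0.01000 = 0.05942 mol/L
Dilution factor = 100.0 / 25.47 = 3.926
[HCl]_stock = 0.05942 × 3.926 = 0.2333 mol/L

0.2333 M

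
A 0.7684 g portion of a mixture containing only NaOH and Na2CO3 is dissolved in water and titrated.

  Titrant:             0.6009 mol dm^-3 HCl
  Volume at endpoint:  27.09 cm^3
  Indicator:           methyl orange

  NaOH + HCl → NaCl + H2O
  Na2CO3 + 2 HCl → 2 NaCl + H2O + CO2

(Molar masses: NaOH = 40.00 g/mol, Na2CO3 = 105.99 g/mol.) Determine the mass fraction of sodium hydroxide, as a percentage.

37.76 %

n(HCl) = 0.02709 × 0.6009 = 0.01628 mol
Let x = n(NaOH), y = n(Na2CO3).
Titrant: 1x + 2y = 0.01628;  mass: 40.00x + 105.99y = 0.7684
Solving, x = 7.255 × 10^-3 mol, y = 4.512 × 10^-3 mol
mass of NaOH = 7.255 × 10^-3 × 40.00 = 0.2902 g
% NaOH = 0.2902 / 0.7684 × 100 = 37.76 %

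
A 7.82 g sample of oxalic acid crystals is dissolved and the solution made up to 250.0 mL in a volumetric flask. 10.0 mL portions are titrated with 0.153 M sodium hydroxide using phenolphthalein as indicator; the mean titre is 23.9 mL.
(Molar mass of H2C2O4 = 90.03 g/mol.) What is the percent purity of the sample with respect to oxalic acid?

H2C2O4 + 2 NaOH → Na2C2O4 + 2 H2O
n(NaOH) per titration = 0.0239 × 0.153 = 3.66 × 10^-3 mol
From the 1:2 ratio, n(H2C2O4) in each aliquot = 1/2 × 3.66 × 10^-3 = 1.83 × 10^-3 mol
n(H2C2O4) in the whole flask = 1.83 × 10^-3 × 250.0/10.0 = 0.0457 mol
mass of H2C2O4 = 0.0457 × 90.03 = 4.12 g
% H2C2O4 = 4.12 / 7.82 × 100 = 52.6 %

52.6 %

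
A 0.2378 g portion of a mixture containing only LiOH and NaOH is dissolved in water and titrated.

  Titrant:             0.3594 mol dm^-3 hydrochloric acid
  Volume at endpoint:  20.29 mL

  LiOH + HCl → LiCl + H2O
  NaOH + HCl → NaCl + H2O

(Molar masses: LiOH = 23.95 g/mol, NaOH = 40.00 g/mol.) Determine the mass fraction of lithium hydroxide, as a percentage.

33.82 %

n(HCl) = 0.02029 × 0.3594 = 7.292 × 10^-3 mol
Let x = n(LiOH), y = n(NaOH).
Titrant: 1x + 1y = 7.292 × 10^-3;  mass: 23.95x + 40.00y = 0.2378
Solving, x = 3.358 × 10^-3 mol, y = 3.935 × 10^-3 mol
mass of LiOH = 3.358 × 10^-3 × 23.95 = 0.08041 g
% LiOH = 0.08041 / 0.2378 × 100 = 33.82 %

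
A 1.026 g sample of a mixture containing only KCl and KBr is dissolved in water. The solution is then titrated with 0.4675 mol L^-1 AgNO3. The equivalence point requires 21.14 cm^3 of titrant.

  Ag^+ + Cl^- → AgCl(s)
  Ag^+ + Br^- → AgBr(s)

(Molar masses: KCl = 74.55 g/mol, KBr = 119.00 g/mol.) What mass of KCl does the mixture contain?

0.2517 g

n(AgNO3) = 0.02114 × 0.4675 = 9.883 × 10^-3 mol
Let x = n(KCl), y = n(KBr).
Titrant: 1x + 1y = 9.883 × 10^-3;  mass: 74.55x + 119.00y = 1.026
Solving, x = 3.376 × 10^-3 mol, y = 6.507 × 10^-3 mol
mass of KCl = 3.376 × 10^-3 × 74.55 = 0.2517 g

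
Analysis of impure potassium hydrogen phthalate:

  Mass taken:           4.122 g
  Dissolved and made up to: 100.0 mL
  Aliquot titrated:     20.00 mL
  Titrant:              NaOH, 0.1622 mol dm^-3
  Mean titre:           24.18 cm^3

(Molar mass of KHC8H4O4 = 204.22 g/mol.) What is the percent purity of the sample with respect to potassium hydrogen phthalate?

KHC8H4O4 + NaOH → KNaC8H4O4 + H2O
n(NaOH) per titration = 0.02418 × 0.1622 = 3.922 × 10^-3 mol
n(KHC8H4O4) in each aliquot = 3.922 × 10^-3 mol (1:1 ratio)
n(KHC8H4O4) in the whole flask = 3.922 × 10^-3 × 100.0/20.00 = 0.01961 mol
mass of KHC8H4O4 = 0.01961 × 204.22 = 4.005 g
% KHC8H4O4 = 4.005 / 4.122 × 100 = 97.16 %

97.16 %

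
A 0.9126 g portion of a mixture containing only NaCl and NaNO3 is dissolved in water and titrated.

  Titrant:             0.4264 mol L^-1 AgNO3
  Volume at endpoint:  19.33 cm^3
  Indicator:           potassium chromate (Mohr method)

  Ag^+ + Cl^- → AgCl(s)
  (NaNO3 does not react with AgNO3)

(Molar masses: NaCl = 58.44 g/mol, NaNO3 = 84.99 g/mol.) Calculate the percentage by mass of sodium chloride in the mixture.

52.78 %

n(AgNO3) = 0.01933 × 0.4264 = 8.242 × 10^-3 mol
Let x = n(NaCl), y = n(NaNO3).
Titrant: 1x = 8.242 × 10^-3;  mass: 58.44x + 84.99y = 0.9126
Solving, x = 8.242 × 10^-3 mol, y = 5.070 × 10^-3 mol
mass of NaCl = 8.242 × 10^-3 × 58.44 = 0.4817 g
% NaCl = 0.4817 / 0.9126 × 100 = 52.78 %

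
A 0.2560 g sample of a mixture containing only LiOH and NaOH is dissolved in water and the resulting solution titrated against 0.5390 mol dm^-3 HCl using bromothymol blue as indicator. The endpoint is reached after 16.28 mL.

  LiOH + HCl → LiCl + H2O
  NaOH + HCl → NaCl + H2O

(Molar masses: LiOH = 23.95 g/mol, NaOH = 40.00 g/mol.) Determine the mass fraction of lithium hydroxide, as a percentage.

55.37 %

n(HCl) = 0.01628 × 0.5390 = 8.775 × 10^-3 mol
Let x = n(LiOH), y = n(NaOH).
Titrant: 1x + 1y = 8.775 × 10^-3;  mass: 23.95x + 40.00y = 0.2560
Solving, x = 5.919 × 10^-3 mol, y = 2.856 × 10^-3 mol
mass of LiOH = 5.919 × 10^-3 × 23.95 = 0.1418 g
% LiOH = 0.1418 / 0.2560 × 100 = 55.37 %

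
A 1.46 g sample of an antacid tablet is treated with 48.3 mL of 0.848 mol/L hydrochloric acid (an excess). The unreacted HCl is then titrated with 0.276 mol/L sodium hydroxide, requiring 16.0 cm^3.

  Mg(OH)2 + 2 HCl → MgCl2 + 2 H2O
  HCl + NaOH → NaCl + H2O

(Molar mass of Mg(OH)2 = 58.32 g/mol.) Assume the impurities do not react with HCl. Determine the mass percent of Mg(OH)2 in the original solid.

n(HCl) added = 0.0483 × 0.848 = 0.0410 mol
n(NaOH) used in back-titration = 0.0160 × 0.276 = 4.42 × 10^-3 mol
n(HCl) left over = 4.42 × 10^-3 mol (1:1 ratio)
n(HCl) consumed by analyte = 0.0410 − 4.42 × 10^-3 = 0.0365 mol
From the 1:2 ratio, n(Mg(OH)2) = 1/2 × 0.0365 = 0.0183 mol
mass of Mg(OH)2 = 0.0183 × 58.32 = 1.07 g
% Mg(OH)2 = 1.07 / 1.46 × 100 = 73.0 %

73.0 %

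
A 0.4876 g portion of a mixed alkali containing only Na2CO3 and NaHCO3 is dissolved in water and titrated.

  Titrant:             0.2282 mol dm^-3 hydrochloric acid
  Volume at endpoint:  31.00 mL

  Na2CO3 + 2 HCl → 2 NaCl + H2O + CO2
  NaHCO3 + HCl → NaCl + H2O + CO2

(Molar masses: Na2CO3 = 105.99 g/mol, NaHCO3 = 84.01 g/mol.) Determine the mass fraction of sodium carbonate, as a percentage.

37.39 %

n(HCl) = 0.03100 × 0.2282 = 7.074 × 10^-3 mol
Let x = n(Na2CO3), y = n(NaHCO3).
Titrant: 2x + 1y = 7.074 × 10^-3;  mass: 105.99x + 84.01y = 0.4876
Solving, x = 1.720 × 10^-3 mol, y = 3.634 × 10^-3 mol
mass of Na2CO3 = 1.720 × 10^-3 × 105.99 = 0.1823 g
% Na2CO3 = 0.1823 / 0.4876 × 100 = 37.39 %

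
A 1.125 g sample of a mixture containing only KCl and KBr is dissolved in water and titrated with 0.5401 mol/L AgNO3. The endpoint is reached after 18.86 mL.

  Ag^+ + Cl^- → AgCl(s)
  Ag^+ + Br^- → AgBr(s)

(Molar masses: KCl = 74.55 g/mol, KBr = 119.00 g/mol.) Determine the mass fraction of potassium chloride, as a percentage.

n(AgNO3) = 0.01886 × 0.5401 = 0.01019 mol
Let x = n(KCl), y = n(KBr).
Titrant: 1x + 1y = 0.01019;  mass: 74.55x + 119.00y = 1.125
Solving, x = 1.961 × 10^-3 mol, y = 8.225 × 10^-3 mol
mass of KCl = 1.961 × 10^-3 × 74.55 = 0.1462 g
% KCl = 0.1462 / 1.125 × 100 = 13.00 %

13.00 %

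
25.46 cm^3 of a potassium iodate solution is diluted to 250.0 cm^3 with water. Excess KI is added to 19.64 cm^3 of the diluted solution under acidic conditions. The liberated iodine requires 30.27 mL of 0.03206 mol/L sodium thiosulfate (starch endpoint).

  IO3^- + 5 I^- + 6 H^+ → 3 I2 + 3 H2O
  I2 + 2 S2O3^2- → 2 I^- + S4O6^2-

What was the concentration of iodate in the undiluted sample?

n(S2O3^2-) = 0.03027 × 0.03206 = 9.705 × 10^-4 mol
n(I2) = n(S2O3^2-)/2 = 4.852 × 10^-4 mol
From the 1:3 ratio, n(IO3^-) in the aliquot = 1/3 × 4.852 × 10^-4 = 1.617 × 10^-4 mol
[IO3^-]_dilute = 1.617 × 10^-4 / 0.01964 = 0.008235 mol/L
[IO3^-]_original = 0.008235 × 250.0/25.46 = 0.08087 mol/L

0.08087 mol/L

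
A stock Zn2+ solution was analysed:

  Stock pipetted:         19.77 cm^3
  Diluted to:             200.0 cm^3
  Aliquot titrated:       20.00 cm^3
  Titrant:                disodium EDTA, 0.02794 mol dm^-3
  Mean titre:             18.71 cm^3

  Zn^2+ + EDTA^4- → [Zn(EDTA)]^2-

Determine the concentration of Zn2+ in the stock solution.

0.2644 mol/L

n(EDTA) = 0.01871 × 0.02794 = 5.228 × 10^-4 mol
n(Zn2+) in the aliquot = 5.228 × 10^-4 mol (1:1 ratio)
[Zn2+]_dilute = 5.228 × 10^-4 / 0.02000 = 0.02614 mol/L
Dilution factor = 200.0 / 19.77 = 10.12
[Zn2+]_stock = 0.02614 × 10.12 = 0.2644 mol/L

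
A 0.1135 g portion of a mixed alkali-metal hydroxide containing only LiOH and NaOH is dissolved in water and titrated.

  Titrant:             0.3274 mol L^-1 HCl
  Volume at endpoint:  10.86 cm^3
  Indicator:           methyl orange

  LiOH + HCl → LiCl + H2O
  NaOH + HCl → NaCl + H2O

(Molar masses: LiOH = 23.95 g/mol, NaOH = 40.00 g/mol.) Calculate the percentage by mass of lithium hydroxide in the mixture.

n(HCl) = 0.01086 × 0.3274 = 3.556 × 10^-3 mol
Let x = n(LiOH), y = n(NaOH).
Titrant: 1x + 1y = 3.556 × 10^-3;  mass: 23.95x + 40.00y = 0.1135
Solving, x = 1.790 × 10^-3 mol, y = 1.766 × 10^-3 mol
mass of LiOH = 1.790 × 10^-3 × 23.95 = 0.04286 g
% LiOH = 0.04286 / 0.1135 × 100 = 37.76 %

37.76 %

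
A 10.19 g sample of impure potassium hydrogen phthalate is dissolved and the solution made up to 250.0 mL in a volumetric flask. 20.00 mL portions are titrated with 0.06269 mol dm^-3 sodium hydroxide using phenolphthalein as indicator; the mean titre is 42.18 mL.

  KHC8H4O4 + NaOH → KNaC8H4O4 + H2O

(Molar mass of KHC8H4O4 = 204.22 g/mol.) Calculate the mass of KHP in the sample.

6.750 g

n(NaOH) per titration = 0.04218 × 0.06269 = 2.644 × 10^-3 mol
n(KHC8H4O4) in each aliquot = 2.644 × 10^-3 mol (1:1 ratio)
n(KHC8H4O4) in the whole flask = 2.644 × 10^-3 × 250.0/20.00 = 0.03305 mol
mass of KHC8H4O4 = 0.03305 × 204.22 = 6.750 g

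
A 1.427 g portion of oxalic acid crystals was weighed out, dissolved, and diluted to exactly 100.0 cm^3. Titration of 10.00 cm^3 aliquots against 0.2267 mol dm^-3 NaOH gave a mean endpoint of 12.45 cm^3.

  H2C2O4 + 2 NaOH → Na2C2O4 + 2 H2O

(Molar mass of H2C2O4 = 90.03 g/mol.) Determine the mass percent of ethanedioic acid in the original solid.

n(NaOH) per titration = 0.01245 × 0.2267 = 2.822 × 10^-3 mol
From the 1:2 ratio, n(H2C2O4) in each aliquot = 1/2 × 2.822 × 10^-3 = 1.411 × 10^-3 mol
n(H2C2O4) in the whole flask = 1.411 × 10^-3 × 100.0/10.00 = 0.01411 mol
mass of H2C2O4 = 0.01411 × 90.03 = 1.271 g
% H2C2O4 = 1.271 / 1.427 × 100 = 89.03 %

89.03 %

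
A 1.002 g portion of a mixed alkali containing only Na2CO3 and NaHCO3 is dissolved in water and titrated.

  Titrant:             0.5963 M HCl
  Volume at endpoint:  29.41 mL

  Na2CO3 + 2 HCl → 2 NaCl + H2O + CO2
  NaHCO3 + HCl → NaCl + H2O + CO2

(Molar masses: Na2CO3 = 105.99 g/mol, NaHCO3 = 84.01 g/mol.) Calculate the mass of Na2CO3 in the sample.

n(HCl) = 0.02941 × 0.5963 = 0.01754 mol
Let x = n(Na2CO3), y = n(NaHCO3).
Titrant: 2x + 1y = 0.01754;  mass: 105.99x + 84.01y = 1.002
Solving, x = 7.598 × 10^-3 mol, y = 2.341 × 10^-3 mol
mass of Na2CO3 = 7.598 × 10^-3 × 105.99 = 0.8053 g

0.8053 g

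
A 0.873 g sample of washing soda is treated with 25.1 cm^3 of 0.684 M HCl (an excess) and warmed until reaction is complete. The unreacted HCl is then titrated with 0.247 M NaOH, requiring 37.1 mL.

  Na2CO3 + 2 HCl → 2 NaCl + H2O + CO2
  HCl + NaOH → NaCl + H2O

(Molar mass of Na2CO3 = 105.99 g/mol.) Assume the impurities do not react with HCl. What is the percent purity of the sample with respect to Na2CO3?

n(HCl) added = 0.0251 × 0.684 = 0.0172 mol
n(NaOH) used in back-titration = 0.0371 × 0.247 = 9.16 × 10^-3 mol
n(HCl) left over = 9.16 × 10^-3 mol (1:1 ratio)
n(HCl) consumed by analyte = 0.0172 − 9.16 × 10^-3 = 8.00 × 10^-3 mol
From the 1:2 ratio, n(Na2CO3) = 1/2 × 8.00 × 10^-3 = 4.00 × 10^-3 mol
mass of Na2CO3 = 4.00 × 10^-3 × 105.99 = 0.424 g
% Na2CO3 = 0.424 / 0.873 × 100 = 48.6 %

48.6 %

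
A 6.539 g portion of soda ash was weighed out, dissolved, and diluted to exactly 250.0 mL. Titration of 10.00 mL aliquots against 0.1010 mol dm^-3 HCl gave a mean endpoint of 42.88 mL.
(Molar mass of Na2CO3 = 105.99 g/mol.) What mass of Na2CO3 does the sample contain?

Na2CO3 + 2 HCl → 2 NaCl + H2O + CO2
n(HCl) per titration = 0.04288 × 0.1010 = 4.331 × 10^-3 mol
From the 1:2 ratio, n(Na2CO3) in each aliquot = 1/2 × 4.331 × 10^-3 = 2.165 × 10^-3 mol
n(Na2CO3) in the whole flask = 2.165 × 10^-3 × 250.0/10.00 = 0.05414 mol
mass of Na2CO3 = 0.05414 × 105.99 = 5.738 g

5.738 g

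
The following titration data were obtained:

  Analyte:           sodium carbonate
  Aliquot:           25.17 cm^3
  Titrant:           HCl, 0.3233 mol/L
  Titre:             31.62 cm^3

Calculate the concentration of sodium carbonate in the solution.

0.2031 mol/L

Na2CO3 + 2 HCl → 2 NaCl + H2O + CO2
n(HCl) = 0.03162 L × 0.3233 mol/L = 0.01022 mol
From the 1:2 mole ratio, n(Na2CO3) = 1/2 × 0.01022 = 5.111 × 10^-3 mol
[Na2CO3] = 5.111 × 10^-3 mol / 0.02517 L = 0.2031 mol/L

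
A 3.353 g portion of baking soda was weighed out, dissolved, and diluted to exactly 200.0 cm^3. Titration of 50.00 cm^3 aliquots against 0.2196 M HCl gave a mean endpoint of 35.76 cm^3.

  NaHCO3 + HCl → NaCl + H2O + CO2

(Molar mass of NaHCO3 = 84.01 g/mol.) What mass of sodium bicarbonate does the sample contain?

2.639 g

n(HCl) per titration = 0.03576 × 0.2196 = 7.853 × 10^-3 mol
n(NaHCO3) in each aliquot = 7.853 × 10^-3 mol (1:1 ratio)
n(NaHCO3) in the whole flask = 7.853 × 10^-3 × 200.0/50.00 = 0.03141 mol
mass of NaHCO3 = 0.03141 × 84.01 = 2.639 g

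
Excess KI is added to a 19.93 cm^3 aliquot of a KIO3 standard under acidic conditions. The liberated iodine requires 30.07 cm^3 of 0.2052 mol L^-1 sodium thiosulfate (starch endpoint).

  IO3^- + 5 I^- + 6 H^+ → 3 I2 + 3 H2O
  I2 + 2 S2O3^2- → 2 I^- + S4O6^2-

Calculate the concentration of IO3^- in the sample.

n(S2O3^2-) = 0.03007 × 0.2052 = 6.170 × 10^-3 mol
n(I2) = n(S2O3^2-)/2 = 3.085 × 10^-3 mol
From the 1:3 ratio, n(IO3^-) in the aliquot = 1/3 × 3.085 × 10^-3 = 1.028 × 10^-3 mol
[IO3^-] = 1.028 × 10^-3 / 0.01993 = 0.05160 mol/L

0.05160 mol/L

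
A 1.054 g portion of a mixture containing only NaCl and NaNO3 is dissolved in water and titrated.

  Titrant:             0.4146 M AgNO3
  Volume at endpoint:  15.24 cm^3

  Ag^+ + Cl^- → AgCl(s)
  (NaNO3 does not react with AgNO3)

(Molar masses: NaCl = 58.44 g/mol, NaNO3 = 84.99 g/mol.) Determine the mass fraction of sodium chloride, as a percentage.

n(AgNO3) = 0.01524 × 0.4146 = 6.319 × 10^-3 mol
Let x = n(NaCl), y = n(NaNO3).
Titrant: 1x = 6.319 × 10^-3;  mass: 58.44x + 84.99y = 1.054
Solving, x = 6.319 × 10^-3 mol, y = 8.057 × 10^-3 mol
mass of NaCl = 6.319 × 10^-3 × 58.44 = 0.3693 g
% NaCl = 0.3693 / 1.054 × 100 = 35.03 %

35.03 %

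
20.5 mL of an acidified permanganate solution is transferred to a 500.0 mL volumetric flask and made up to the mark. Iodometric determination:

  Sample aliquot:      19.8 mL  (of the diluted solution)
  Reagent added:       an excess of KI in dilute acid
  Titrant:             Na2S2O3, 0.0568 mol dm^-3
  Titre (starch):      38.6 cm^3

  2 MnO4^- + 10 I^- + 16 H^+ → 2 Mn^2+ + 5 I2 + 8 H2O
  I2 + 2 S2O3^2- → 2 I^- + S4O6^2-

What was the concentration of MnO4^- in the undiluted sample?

n(S2O3^2-) = 0.0386 × 0.0568 = 2.19 × 10^-3 mol
n(I2) = n(S2O3^2-)/2 = 1.10 × 10^-3 mol
From the 2:5 ratio, n(MnO4^-) in the aliquot = 2/5 × 1.10 × 10^-3 = 4.38 × 10^-4 mol
[MnO4^-]_dilute = 4.38 × 10^-4 / 0.0198 = 0.0221 mol/L
[MnO4^-]_original = 0.0221 × 500.0/20.5 = 0.540 mol/L

0.540 mol/L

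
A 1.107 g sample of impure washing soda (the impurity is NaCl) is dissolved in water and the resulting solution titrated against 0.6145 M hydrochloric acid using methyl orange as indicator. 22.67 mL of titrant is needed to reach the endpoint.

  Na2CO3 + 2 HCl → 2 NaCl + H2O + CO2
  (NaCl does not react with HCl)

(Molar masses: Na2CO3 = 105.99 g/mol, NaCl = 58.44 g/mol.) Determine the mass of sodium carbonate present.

0.7383 g

n(HCl) = 0.02267 × 0.6145 = 0.01393 mol
Let x = n(Na2CO3), y = n(NaCl).
Titrant: 2x = 0.01393;  mass: 105.99x + 58.44y = 1.107
Solving, x = 6.965 × 10^-3 mol, y = 6.310 × 10^-3 mol
mass of Na2CO3 = 6.965 × 10^-3 × 105.99 = 0.7383 g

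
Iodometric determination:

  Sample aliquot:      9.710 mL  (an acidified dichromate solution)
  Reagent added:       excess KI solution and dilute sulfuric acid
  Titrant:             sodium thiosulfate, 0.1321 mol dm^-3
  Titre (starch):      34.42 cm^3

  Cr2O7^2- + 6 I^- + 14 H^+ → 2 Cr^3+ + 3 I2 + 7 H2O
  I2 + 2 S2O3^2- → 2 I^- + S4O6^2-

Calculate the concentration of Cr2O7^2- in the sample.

0.07804 mol/L

n(S2O3^2-) = 0.03442 × 0.1321 = 4.547 × 10^-3 mol
n(I2) = n(S2O3^2-)/2 = 2.273 × 10^-3 mol
From the 1:3 ratio, n(Cr2O7^2-) in the aliquot = 1/3 × 2.273 × 10^-3 = 7.578 × 10^-4 mol
[Cr2O7^2-] = 7.578 × 10^-4 / 0.009710 = 0.07804 mol/L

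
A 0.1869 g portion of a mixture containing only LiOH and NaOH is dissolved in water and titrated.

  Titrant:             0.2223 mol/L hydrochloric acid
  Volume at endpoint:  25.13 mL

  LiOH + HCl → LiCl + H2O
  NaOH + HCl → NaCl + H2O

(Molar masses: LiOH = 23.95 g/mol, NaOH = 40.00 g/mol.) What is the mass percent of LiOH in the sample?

n(HCl) = 0.02513 × 0.2223 = 5.586 × 10^-3 mol
Let x = n(LiOH), y = n(NaOH).
Titrant: 1x + 1y = 5.586 × 10^-3;  mass: 23.95x + 40.00y = 0.1869
Solving, x = 2.278 × 10^-3 mol, y = 3.309 × 10^-3 mol
mass of LiOH = 2.278 × 10^-3 × 23.95 = 0.05455 g
% LiOH = 0.05455 / 0.1869 × 100 = 29.19 %

29.19 %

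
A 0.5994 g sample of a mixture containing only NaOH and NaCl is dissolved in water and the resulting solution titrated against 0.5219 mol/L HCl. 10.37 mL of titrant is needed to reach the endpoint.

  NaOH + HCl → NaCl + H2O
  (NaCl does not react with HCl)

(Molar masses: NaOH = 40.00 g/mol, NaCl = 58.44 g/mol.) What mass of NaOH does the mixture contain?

0.2165 g

n(HCl) = 0.01037 × 0.5219 = 5.412 × 10^-3 mol
Let x = n(NaOH), y = n(NaCl).
Titrant: 1x = 5.412 × 10^-3;  mass: 40.00x + 58.44y = 0.5994
Solving, x = 5.412 × 10^-3 mol, y = 6.552 × 10^-3 mol
mass of NaOH = 5.412 × 10^-3 × 40.00 = 0.2165 g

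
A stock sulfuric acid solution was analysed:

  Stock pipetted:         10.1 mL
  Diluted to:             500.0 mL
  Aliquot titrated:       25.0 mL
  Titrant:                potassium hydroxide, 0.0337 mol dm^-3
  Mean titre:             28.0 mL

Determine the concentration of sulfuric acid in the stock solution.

0.934 mol/L

H2SO4 + 2 KOH → K2SO4 + 2 H2O
n(KOH) = 0.0280 × 0.0337 = 9.44 × 10^-4 mol
From the 1:2 ratio, n(H2SO4) in the aliquot = 1/2 × 9.44 × 10^-4 = 4.72 × 10^-4 mol
[H2SO4]_dilute = 4.72 × 10^-4 / 0.0250 = 0.0189 mol/L
Dilution factor = 500.0 / 10.1 = 49.50
[H2SO4]_stock = 0.0189 × 49.50 = 0.934 mol/L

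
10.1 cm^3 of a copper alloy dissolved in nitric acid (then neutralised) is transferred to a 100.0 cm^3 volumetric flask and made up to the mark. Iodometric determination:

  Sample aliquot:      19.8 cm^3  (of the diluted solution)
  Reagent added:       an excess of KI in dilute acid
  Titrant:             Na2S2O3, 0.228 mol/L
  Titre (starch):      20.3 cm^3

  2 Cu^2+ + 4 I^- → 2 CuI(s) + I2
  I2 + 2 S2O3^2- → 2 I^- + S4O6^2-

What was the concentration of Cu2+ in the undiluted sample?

2.31 mol/L

n(S2O3^2-) = 0.0203 × 0.228 = 4.63 × 10^-3 mol
n(I2) = n(S2O3^2-)/2 = 2.31 × 10^-3 mol
From the 2:1 ratio, n(Cu2+) in the aliquot = 2/1 × 2.31 × 10^-3 = 4.63 × 10^-3 mol
[Cu2+]_dilute = 4.63 × 10^-3 / 0.0198 = 0.234 mol/L
[Cu2+]_original = 0.234 × 100.0/10.1 = 2.31 mol/L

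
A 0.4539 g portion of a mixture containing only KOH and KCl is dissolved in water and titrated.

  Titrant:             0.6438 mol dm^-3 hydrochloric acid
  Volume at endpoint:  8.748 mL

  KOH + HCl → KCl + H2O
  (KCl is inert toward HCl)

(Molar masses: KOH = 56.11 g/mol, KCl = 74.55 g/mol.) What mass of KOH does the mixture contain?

0.3160 g

n(HCl) = 0.008748 × 0.6438 = 5.632 × 10^-3 mol
Let x = n(KOH), y = n(KCl).
Titrant: 1x = 5.632 × 10^-3;  mass: 56.11x + 74.55y = 0.4539
Solving, x = 5.632 × 10^-3 mol, y = 1.850 × 10^-3 mol
mass of KOH = 5.632 × 10^-3 × 56.11 = 0.3160 g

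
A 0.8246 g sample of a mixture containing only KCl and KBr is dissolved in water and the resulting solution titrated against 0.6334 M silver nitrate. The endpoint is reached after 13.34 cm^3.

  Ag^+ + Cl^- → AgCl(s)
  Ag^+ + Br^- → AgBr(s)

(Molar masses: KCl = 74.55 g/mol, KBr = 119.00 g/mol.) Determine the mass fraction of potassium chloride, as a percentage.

n(AgNO3) = 0.01334 × 0.6334 = 8.450 × 10^-3 mol
Let x = n(KCl), y = n(KBr).
Titrant: 1x + 1y = 8.450 × 10^-3;  mass: 74.55x + 119.00y = 0.8246
Solving, x = 4.070 × 10^-3 mol, y = 4.380 × 10^-3 mol
mass of KCl = 4.070 × 10^-3 × 74.55 = 0.3034 g
% KCl = 0.3034 / 0.8246 × 100 = 36.79 %

36.79 %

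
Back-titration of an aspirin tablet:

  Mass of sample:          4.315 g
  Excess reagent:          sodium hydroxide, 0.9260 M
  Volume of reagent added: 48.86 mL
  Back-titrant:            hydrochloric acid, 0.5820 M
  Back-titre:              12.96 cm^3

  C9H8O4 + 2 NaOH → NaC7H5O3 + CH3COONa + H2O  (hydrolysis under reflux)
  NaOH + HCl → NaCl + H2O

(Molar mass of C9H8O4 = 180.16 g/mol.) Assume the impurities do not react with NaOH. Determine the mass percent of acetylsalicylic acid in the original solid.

n(NaOH) added = 0.04886 × 0.9260 = 0.04524 mol
n(HCl) used in back-titration = 0.01296 × 0.5820 = 7.543 × 10^-3 mol
n(NaOH) left over = 7.543 × 10^-3 mol (1:1 ratio)
n(NaOH) consumed by analyte = 0.04524 − 7.543 × 10^-3 = 0.03770 mol
From the 1:2 ratio, n(C9H8O4) = 1/2 × 0.03770 = 0.01885 mol
mass of C9H8O4 = 0.01885 × 180.16 = 3.396 g
% C9H8O4 = 3.396 / 4.315 × 100 = 78.71 %

78.71 %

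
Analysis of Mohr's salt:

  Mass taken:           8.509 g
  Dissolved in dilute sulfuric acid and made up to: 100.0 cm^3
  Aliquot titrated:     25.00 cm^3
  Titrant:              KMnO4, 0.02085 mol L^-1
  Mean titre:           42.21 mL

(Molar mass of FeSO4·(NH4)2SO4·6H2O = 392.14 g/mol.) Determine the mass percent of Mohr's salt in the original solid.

MnO4^- + 5 Fe^2+ + 8 H^+ → Mn^2+ + 5 Fe^3+ + 4 H2O
n(KMnO4) per titration = 0.04221 × 0.02085 = 8.801 × 10^-4 mol
From the 5:1 ratio, n(FeSO4·(NH4)2SO4·6H2O) in each aliquot = 5/1 × 8.801 × 10^-4 = 4.400 × 10^-3 mol
n(FeSO4·(NH4)2SO4·6H2O) in the whole flask = 4.400 × 10^-3 × 100.0/25.00 = 0.01760 mol
mass of FeSO4·(NH4)2SO4·6H2O = 0.01760 × 392.14 = 6.902 g
% FeSO4·(NH4)2SO4·6H2O = 6.902 / 8.509 × 100 = 81.12 %

81.12 %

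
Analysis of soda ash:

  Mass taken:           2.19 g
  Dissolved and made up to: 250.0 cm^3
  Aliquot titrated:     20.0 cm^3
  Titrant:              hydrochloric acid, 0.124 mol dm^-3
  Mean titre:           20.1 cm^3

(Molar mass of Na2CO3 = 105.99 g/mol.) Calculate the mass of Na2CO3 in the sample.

1.65 g

Na2CO3 + 2 HCl → 2 NaCl + H2O + CO2
n(HCl) per titration = 0.0201 × 0.124 = 2.49 × 10^-3 mol
From the 1:2 ratio, n(Na2CO3) in each aliquot = 1/2 × 2.49 × 10^-3 = 1.25 × 10^-3 mol
n(Na2CO3) in the whole flask = 1.25 × 10^-3 × 250.0/20.0 = 0.0156 mol
mass of Na2CO3 = 0.0156 × 105.99 = 1.65 g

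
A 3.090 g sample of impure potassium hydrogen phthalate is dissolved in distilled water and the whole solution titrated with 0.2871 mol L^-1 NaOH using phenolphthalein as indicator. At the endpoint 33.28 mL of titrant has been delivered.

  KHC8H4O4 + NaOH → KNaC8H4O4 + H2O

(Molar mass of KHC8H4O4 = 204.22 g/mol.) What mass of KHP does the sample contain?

1.951 g

n(NaOH) = 0.03328 L × 0.2871 mol/L = 9.555 × 10^-3 mol
n(KHC8H4O4) = 9.555 × 10^-3 mol (1:1 ratio)
mass of KHC8H4O4 = 9.555 × 10^-3 × 204.22 g/mol = 1.951 g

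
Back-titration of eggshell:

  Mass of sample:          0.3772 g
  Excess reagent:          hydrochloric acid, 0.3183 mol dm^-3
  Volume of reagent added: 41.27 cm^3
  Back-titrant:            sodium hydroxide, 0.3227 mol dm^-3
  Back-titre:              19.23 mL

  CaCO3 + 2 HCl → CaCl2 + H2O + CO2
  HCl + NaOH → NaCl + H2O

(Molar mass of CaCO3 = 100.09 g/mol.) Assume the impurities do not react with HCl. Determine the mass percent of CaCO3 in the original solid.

n(HCl) added = 0.04127 × 0.3183 = 0.01314 mol
n(NaOH) used in back-titration = 0.01923 × 0.3227 = 6.206 × 10^-3 mol
n(HCl) left over = 6.206 × 10^-3 mol (1:1 ratio)
n(HCl) consumed by analyte = 0.01314 − 6.206 × 10^-3 = 6.931 × 10^-3 mol
From the 1:2 ratio, n(CaCO3) = 1/2 × 6.931 × 10^-3 = 3.465 × 10^-3 mol
mass of CaCO3 = 3.465 × 10^-3 × 100.09 = 0.3468 g
% CaCO3 = 0.3468 / 0.3772 × 100 = 91.95 %

91.95 %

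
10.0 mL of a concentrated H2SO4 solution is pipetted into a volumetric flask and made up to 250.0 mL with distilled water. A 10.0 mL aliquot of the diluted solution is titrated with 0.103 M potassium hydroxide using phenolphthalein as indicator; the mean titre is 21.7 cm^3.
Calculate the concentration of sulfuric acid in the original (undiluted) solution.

H2SO4 + 2 KOH → K2SO4 + 2 H2O
n(KOH) = 0.0217 × 0.103 = 2.24 × 10^-3 mol
From the 1:2 ratio, n(H2SO4) in the aliquot = 1/2 × 2.24 × 10^-3 = 1.12 × 10^-3 mol
[H2SO4]_dilute = 1.12 × 10^-3 / 0.0100 = 0.112 mol/L
Dilution factor = 250.0 / 10.0 = 25.00
[H2SO4]_stock = 0.112 × 25.00 = 2.79 mol/L

2.79 M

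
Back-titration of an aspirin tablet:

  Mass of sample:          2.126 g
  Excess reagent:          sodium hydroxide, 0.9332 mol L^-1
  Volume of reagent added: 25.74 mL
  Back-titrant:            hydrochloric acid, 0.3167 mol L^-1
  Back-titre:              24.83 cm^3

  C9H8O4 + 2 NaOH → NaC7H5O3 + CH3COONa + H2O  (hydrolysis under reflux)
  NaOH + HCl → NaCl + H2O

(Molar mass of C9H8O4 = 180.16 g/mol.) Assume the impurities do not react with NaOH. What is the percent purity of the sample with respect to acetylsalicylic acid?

n(NaOH) added = 0.02574 × 0.9332 = 0.02402 mol
n(HCl) used in back-titration = 0.02483 × 0.3167 = 7.864 × 10^-3 mol
n(NaOH) left over = 7.864 × 10^-3 mol (1:1 ratio)
n(NaOH) consumed by analyte = 0.02402 − 7.864 × 10^-3 = 0.01616 mol
From the 1:2 ratio, n(C9H8O4) = 1/2 × 0.01616 = 8.078 × 10^-3 mol
mass of C9H8O4 = 8.078 × 10^-3 × 180.16 = 1.455 g
% C9H8O4 = 1.455 / 2.126 × 100 = 68.46 %

68.46 %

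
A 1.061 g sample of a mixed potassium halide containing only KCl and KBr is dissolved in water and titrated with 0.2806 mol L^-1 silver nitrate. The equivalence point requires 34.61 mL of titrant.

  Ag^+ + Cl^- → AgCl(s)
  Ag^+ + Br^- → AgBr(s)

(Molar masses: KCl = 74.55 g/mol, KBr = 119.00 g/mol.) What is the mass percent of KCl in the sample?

n(AgNO3) = 0.03461 × 0.2806 = 9.712 × 10^-3 mol
Let x = n(KCl), y = n(KBr).
Titrant: 1x + 1y = 9.712 × 10^-3;  mass: 74.55x + 119.00y = 1.061
Solving, x = 2.130 × 10^-3 mol, y = 7.582 × 10^-3 mol
mass of KCl = 2.130 × 10^-3 × 74.55 = 0.1588 g
% KCl = 0.1588 / 1.061 × 100 = 14.97 %

14.97 %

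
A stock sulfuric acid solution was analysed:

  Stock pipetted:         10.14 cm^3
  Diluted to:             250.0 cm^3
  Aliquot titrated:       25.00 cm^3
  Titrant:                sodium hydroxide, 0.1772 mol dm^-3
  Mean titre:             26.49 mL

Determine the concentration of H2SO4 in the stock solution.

2.315 mol/L

H2SO4 + 2 NaOH → Na2SO4 + 2 H2O
n(NaOH) = 0.02649 × 0.1772 = 4.694 × 10^-3 mol
From the 1:2 ratio, n(H2SO4) in the aliquot = 1/2 × 4.694 × 10^-3 = 2.347 × 10^-3 mol
[H2SO4]_dilute = 2.347 × 10^-3 / 0.02500 = 0.09388 mol/L
Dilution factor = 250.0 / 10.14 = 24.65
[H2SO4]_stock = 0.09388 × 24.65 = 2.315 mol/L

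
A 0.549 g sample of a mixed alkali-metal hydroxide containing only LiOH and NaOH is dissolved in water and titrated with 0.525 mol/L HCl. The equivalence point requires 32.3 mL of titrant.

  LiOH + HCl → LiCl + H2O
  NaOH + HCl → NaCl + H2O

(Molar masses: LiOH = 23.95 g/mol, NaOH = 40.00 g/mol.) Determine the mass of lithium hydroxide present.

n(HCl) = 0.0323 × 0.525 = 0.0170 mol
Let x = n(LiOH), y = n(NaOH).
Titrant: 1x + 1y = 0.0170;  mass: 23.95x + 40.00y = 0.549
Solving, x = 8.06 × 10^-3 mol, y = 8.90 × 10^-3 mol
mass of LiOH = 8.06 × 10^-3 × 23.95 = 0.193 g

0.193 g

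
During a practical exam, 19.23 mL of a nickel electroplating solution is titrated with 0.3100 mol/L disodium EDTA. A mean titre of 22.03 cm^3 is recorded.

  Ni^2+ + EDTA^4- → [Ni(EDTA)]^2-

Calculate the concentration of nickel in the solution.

0.3551 mol/L

n(EDTA) = 0.02203 L × 0.3100 mol/L = 6.829 × 10^-3 mol
n(Ni2+) = 6.829 × 10^-3 mol (1:1 mole ratio)
[Ni2+] = 6.829 × 10^-3 mol / 0.01923 L = 0.3551 mol/L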